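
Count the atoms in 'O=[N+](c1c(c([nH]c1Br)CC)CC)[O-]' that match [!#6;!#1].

5

The query [!#6;!#1] means: not carbon and not hydrogen — any heteroatom.
Check the 13 heavy atoms by environment: 1× n (aromatic) → match; 4× c (aromatic) → no; 1× Br → match; 4× C → no; 1× N (charge +1) → match; 1× O (charge -1) → match; 1× O → match.
Summing the matching environments: 1 + 1 + 1 + 1 + 1 = 5 matching atoms.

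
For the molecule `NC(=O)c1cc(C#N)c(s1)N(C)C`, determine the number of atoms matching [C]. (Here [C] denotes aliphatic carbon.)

4

The query [C] means: uppercase C matches aliphatic (non-aromatic) carbon only.
Check the 13 heavy atoms by environment: 1× s (aromatic) → no; 4× c (aromatic) → no; 4× C → match; 1× O → no; 3× N → no.
That gives 4 matching atoms.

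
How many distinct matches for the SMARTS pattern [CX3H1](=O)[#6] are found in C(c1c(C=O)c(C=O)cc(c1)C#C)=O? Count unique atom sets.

[CX3H1](=O)[#6] is the SMARTS for an aldehyde: an sp2 carbon with one H, double-bonded to O and single-bonded to carbon.
The molecule carries 3 separate instances of an aldehyde (-CHO) meeting every constraint; each maps to a distinct set of atoms, giving 3 matches.

3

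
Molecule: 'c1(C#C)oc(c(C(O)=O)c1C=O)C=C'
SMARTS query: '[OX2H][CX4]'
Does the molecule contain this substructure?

No

The pattern [OX2H][CX4] describes a hydroxyl oxygen bound to an sp3 (X4) carbon — an aliphatic alcohol.
The closest candidate here is a carboxylic acid group (-C(=O)OH), but the -OH is on a CX3 carbonyl carbon, not a CX4 carbon. No other fragment satisfies the full query, so there is no match.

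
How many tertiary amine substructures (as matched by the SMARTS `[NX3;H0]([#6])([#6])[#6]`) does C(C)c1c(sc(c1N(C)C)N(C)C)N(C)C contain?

[NX3;H0]([#6])([#6])[#6] is the SMARTS for a tertiary amine: a trivalent nitrogen with no H, bonded to three carbons.
The molecule carries 3 separate instances of a dimethylamino group (-N(CH3)2) meeting every constraint; each maps to a distinct set of atoms, giving 3 matches.

3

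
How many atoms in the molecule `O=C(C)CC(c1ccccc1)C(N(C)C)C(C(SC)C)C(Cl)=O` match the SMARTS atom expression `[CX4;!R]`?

10

The query [CX4;!R] means: aliphatic carbon with four total connections, not in a ring.
Check the 23 heavy atoms by environment: 10× C (X4, acyclic) → match; 2× C (X3, acyclic) → no; 2× O (X1, acyclic) → no; 1× S (X2, acyclic) → no; 1× N (X3, acyclic) → no; 6× c (aromatic, X3, in 6-ring) → no; 1× Cl (X1, acyclic) → no.
That gives 10 matching atoms.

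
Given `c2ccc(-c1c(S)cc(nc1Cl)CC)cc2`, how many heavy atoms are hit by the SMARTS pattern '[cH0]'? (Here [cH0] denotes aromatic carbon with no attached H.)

The query [cH0] means: aromatic carbon with no attached hydrogen (substituted or ring-fusion).
Check the 16 heavy atoms by environment: 1× n (aromatic, H0) → no; 5× c (aromatic, H0) → match; 6× c (aromatic, H1) → no; 1× Cl (H0) → no; 1× S (H1) → no; 1× C (H2) → no; 1× C (H3) → no.
That gives 5 matching atoms.

5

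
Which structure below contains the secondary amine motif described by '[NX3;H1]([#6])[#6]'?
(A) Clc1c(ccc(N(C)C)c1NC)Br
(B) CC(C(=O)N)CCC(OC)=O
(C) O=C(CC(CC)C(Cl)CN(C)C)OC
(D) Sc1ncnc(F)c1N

[NX3;H1]([#6])[#6] describes a trivalent nitrogen with one H, bonded to two carbons (a secondary amine).
(A) contains an N-methylamino group (-NHCH3), which satisfies every atom and bond constraint.
(B) has a primary amide (-C(=O)NH2) but the -C(=O)NH2 nitrogen has H2, not H1.
(C) has a dimethylamino group (-N(CH3)2) but the nitrogen has H0, not H1.
(D) has a primary amino group (-NH2) but the nitrogen has H2 and only one carbon neighbour.
So the answer is (A).

A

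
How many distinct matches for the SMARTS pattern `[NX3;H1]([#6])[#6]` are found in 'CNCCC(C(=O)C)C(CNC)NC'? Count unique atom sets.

3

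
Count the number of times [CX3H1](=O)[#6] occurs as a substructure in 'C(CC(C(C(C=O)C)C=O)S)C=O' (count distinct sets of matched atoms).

[CX3H1](=O)[#6] is the SMARTS for an aldehyde: an sp2 carbon with one H, double-bonded to O and single-bonded to carbon.
The molecule carries 3 separate instances of an aldehyde (-CHO) meeting every constraint; each maps to a distinct set of atoms, giving 3 matches.

3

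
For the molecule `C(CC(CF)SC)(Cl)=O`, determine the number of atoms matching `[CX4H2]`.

2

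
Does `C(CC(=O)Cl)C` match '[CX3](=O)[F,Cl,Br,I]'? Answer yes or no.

Yes

The pattern [CX3](=O)[F,Cl,Br,I] describes a carbonyl carbon bonded to a halogen — an acyl halide.
The molecule carries an acyl chloride (-C(=O)Cl), whose atoms satisfy every constraint of the query, so the pattern matches.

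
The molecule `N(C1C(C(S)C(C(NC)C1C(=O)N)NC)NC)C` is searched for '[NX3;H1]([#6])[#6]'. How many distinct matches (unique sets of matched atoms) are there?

4

[NX3;H1]([#6])[#6] is the SMARTS for a secondary amine: a trivalent nitrogen with one H, bonded to two carbons.
The molecule carries 4 separate instances of an N-methylamino group (-NHCH3) meeting every constraint; each maps to a distinct set of atoms, giving 4 matches.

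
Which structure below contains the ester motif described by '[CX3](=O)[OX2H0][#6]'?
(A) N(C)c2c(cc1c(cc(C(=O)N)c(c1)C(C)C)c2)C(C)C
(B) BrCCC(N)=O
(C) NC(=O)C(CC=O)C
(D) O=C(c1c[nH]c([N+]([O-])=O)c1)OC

D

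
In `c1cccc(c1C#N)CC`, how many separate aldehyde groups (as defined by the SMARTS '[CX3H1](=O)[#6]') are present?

[CX3H1](=O)[#6] is the SMARTS for an aldehyde: an sp2 carbon with one H, double-bonded to O and single-bonded to carbon.
No fragment in the molecule satisfies every constraint, giving 0 matches.

0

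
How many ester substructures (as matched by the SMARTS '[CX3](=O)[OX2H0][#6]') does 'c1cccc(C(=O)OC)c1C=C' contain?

1

[CX3](=O)[OX2H0][#6] is the SMARTS for an ester: a carbonyl carbon bonded to an oxygen that is itself bonded to carbon (no H on that O).
Exactly one fragment in the molecule meets all constraints, giving 1 match.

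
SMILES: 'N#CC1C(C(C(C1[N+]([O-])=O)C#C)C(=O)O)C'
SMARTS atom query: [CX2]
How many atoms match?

3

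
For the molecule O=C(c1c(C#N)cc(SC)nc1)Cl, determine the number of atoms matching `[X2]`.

The query [X2] means: any atom with exactly two total connections (bonds + H).
Check the 13 heavy atoms by environment: 1× n (aromatic, X2) → match; 5× c (aromatic, X3) → no; 1× C (X2) → match; 1× N (X1) → no; 1× S (X2) → match; 1× C (X4) → no; 1× C (X3) → no; 1× O (X1) → no; 1× Cl (X1) → no.
Summing the matching environments: 1 + 1 + 1 = 3 matching atoms.

3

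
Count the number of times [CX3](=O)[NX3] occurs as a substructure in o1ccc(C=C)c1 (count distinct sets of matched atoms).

0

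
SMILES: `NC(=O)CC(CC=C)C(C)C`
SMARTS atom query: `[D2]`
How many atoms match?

3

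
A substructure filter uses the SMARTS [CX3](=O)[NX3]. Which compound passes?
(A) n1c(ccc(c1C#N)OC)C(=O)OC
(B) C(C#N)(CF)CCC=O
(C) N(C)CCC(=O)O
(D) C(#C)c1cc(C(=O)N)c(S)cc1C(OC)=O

D

[CX3](=O)[NX3] describes a carbonyl carbon bonded to a trivalent nitrogen (an amide).
(A) has a nitrile (-C#N) but the nitrile N is NX1 (triple-bonded), not NX3.
(B) has a nitrile (-C#N) but the nitrile N is NX1 (triple-bonded), not NX3.
(C) has a carboxylic acid group (-C(=O)OH) but the carbonyl is bonded to O, not to an NX3 nitrogen.
(D) contains a primary amide (-C(=O)NH2), which satisfies every atom and bond constraint.
So the answer is (D).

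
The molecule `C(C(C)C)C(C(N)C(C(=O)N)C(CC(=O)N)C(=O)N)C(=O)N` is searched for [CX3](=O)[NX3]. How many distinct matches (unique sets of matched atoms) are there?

[CX3](=O)[NX3] is the SMARTS for an amide: a carbonyl carbon bonded to a trivalent nitrogen.
The molecule carries 4 separate instances of a primary amide (-C(=O)NH2) meeting every constraint; each maps to a distinct set of atoms, giving 4 matches.

4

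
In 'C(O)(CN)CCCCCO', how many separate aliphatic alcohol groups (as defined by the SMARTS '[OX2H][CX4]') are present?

2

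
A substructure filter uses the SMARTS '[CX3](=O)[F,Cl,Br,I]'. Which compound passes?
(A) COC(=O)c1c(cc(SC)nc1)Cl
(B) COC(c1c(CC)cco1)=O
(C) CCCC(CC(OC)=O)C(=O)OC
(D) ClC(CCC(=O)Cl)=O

[CX3](=O)[F,Cl,Br,I] describes a carbonyl carbon bonded to a halogen (an acyl halide).
(A) has a methyl-ester group (-C(=O)OCH3) but the carbonyl is bonded to -O-C, not to a halogen.
(B) has a methyl-ester group (-C(=O)OCH3) but the carbonyl is bonded to -O-C, not to a halogen.
(C) has a methyl-ester group (-C(=O)OCH3) but the carbonyl is bonded to -O-C, not to a halogen.
(D) contains an acyl chloride (-C(=O)Cl), which satisfies every atom and bond constraint.
So the answer is (D).

D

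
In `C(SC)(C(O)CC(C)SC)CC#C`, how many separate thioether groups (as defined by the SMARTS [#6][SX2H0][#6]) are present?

[#6][SX2H0][#6] is the SMARTS for a thioether: an aliphatic sulfur bridging two carbons with no H on the sulfur.
The molecule carries 2 separate instances of a methylthio ether (-SCH3) meeting every constraint; each maps to a distinct set of atoms, giving 2 matches.

2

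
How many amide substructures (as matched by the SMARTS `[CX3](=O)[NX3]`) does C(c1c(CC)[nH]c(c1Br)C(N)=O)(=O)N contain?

[CX3](=O)[NX3] is the SMARTS for an amide: a carbonyl carbon bonded to a trivalent nitrogen.
The molecule carries 2 separate instances of a primary amide (-C(=O)NH2) meeting every constraint; each maps to a distinct set of atoms, giving 2 matches.

2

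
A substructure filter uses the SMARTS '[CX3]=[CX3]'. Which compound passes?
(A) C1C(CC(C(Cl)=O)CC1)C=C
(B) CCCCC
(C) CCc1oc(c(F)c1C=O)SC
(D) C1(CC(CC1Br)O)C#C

[CX3]=[CX3] describes a non-aromatic C=C double bond between two sp2 carbons (an alkene).
(A) contains a vinyl group (-CH=CH2), which satisfies every atom and bond constraint.
(B) has an ethyl group (-CH2CH3) but its C-C bond is a single bond between CX4 carbons, not CX3=CX3.
(C) has an ethyl group (-CH2CH3) but its C-C bond is a single bond between CX4 carbons, not CX3=CX3.
(D) has an ethynyl group (-C#CH) but the C-C bond is a triple bond, not a double bond.
So the answer is (A).

A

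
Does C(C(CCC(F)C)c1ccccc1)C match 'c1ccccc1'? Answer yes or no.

The pattern c1ccccc1 describes six aromatic carbons in a ring — a benzene ring.
The molecule carries a phenyl ring, whose atoms satisfy every constraint of the query, so the pattern matches.

Yes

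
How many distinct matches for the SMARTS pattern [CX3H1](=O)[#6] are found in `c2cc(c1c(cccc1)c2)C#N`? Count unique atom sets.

[CX3H1](=O)[#6] is the SMARTS for an aldehyde: an sp2 carbon with one H, double-bonded to O and single-bonded to carbon.
No fragment in the molecule satisfies every constraint, giving 0 matches.

0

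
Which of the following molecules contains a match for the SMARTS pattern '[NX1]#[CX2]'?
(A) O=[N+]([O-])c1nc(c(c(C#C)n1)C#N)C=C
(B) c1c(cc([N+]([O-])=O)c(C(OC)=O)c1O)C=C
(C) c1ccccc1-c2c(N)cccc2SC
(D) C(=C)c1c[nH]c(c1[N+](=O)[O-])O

A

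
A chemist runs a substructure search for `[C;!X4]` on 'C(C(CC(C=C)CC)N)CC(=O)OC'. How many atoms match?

3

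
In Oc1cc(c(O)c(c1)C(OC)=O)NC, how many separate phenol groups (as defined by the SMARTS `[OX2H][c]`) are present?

[OX2H][c] is the SMARTS for a phenol: a hydroxyl oxygen attached to an aromatic carbon.
The molecule carries 2 separate instances of a hydroxyl group (-OH) meeting every constraint; each maps to a distinct set of atoms, giving 2 matches.

2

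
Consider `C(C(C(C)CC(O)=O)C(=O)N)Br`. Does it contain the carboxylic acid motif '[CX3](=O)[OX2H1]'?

The pattern [CX3](=O)[OX2H1] describes an sp2 carbon double-bonded to O and single-bonded to an -OH oxygen — a carboxylic acid.
The molecule carries a carboxylic acid group (-C(=O)OH), whose atoms satisfy every constraint of the query, so the pattern matches.

Yes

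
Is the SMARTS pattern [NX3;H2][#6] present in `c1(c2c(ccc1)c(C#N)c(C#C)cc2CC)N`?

The pattern [NX3;H2][#6] describes a trivalent nitrogen with two H attached to carbon — a primary amine.
The molecule carries a primary amino group (-NH2), whose atoms satisfy every constraint of the query, so the pattern matches.

Yes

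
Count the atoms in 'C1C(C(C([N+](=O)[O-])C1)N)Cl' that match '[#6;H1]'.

The query [#6;H1] means: any carbon bearing exactly one hydrogen.
Check the 10 heavy atoms by environment: 3× C (H1) → match; 2× C (H2) → no; 1× N (H2) → no; 1× N (charge +1, H0) → no; 1× O (charge -1, H0) → no; 1× O (H0) → no; 1× Cl (H0) → no.
That gives 3 matching atoms.

3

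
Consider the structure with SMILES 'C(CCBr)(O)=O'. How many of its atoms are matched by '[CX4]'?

2

The query [CX4] means: C with X4: aliphatic carbon with exactly 4 total connections (bonds + H).
Check the 6 heavy atoms by environment: 2× C (X4) → match; 1× C (X3) → no; 1× O (X1) → no; 1× O (X2) → no; 1× Br (X1) → no.
That gives 2 matching atoms.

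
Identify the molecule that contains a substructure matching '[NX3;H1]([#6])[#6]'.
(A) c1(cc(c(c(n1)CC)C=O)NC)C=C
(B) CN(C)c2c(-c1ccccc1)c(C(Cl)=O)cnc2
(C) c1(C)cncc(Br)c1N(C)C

[NX3;H1]([#6])[#6] describes a trivalent nitrogen with one H, bonded to two carbons (a secondary amine).
(A) contains an N-methylamino group (-NHCH3), which satisfies every atom and bond constraint.
(B) has a dimethylamino group (-N(CH3)2) but the nitrogen has H0, not H1.
(C) has a dimethylamino group (-N(CH3)2) but the nitrogen has H0, not H1.
So the answer is (A).

A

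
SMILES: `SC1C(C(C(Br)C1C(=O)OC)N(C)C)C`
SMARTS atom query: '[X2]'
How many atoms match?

2

The query [X2] means: any atom with exactly two total connections (bonds + H).
Check the 15 heavy atoms by environment: 9× C (X4) → no; 1× C (X3) → no; 1× O (X1) → no; 1× O (X2) → match; 1× Br (X1) → no; 1× N (X3) → no; 1× S (X2) → match.
Summing the matching environments: 1 + 1 = 2 matching atoms.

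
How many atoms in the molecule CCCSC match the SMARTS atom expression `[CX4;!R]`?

The query [CX4;!R] means: aliphatic carbon with four total connections, not in a ring.
Check the 5 heavy atoms by environment: 4× C (X4, acyclic) → match; 1× S (X2, acyclic) → no.
That gives 4 matching atoms.

4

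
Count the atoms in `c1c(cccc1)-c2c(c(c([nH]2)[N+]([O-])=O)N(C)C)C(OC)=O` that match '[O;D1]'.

3

Check the 21 heavy atoms by environment: 1× n (aromatic, D2) → no; 5× c (aromatic, D3) → no; 5× c (aromatic, D2) → no; 1× C (D3) → no; 2× O (D1) → match; 1× O (D2) → no; 3× C (D1) → no; 1× N (D3) → no; 1× N (charge +1, D3) → no; 1× O (charge -1, D1) → match.
Summing the matching environments: 2 + 1 = 3 matching atoms.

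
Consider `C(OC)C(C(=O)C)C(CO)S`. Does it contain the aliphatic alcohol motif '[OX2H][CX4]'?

Yes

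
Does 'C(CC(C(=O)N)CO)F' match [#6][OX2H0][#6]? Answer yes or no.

The pattern [#6][OX2H0][#6] describes an aliphatic oxygen bridging two carbons with no H on the oxygen — an ether.
The closest candidate here is a hydroxyl group (-OH), but the oxygen has H1, not H0 bridging two carbons. No other fragment satisfies the full query, so there is no match.

No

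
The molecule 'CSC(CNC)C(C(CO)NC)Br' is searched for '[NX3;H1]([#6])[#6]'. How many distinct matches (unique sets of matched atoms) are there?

2

[NX3;H1]([#6])[#6] is the SMARTS for a secondary amine: a trivalent nitrogen with one H, bonded to two carbons.
The molecule carries 2 separate instances of an N-methylamino group (-NHCH3) meeting every constraint; each maps to a distinct set of atoms, giving 2 matches.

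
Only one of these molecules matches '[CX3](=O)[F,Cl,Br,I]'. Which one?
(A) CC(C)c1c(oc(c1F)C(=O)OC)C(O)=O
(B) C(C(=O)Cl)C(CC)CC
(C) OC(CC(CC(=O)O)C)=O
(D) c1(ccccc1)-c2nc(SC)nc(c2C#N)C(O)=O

B

[CX3](=O)[F,Cl,Br,I] describes a carbonyl carbon bonded to a halogen (an acyl halide).
(A) has a carboxylic acid group (-C(=O)OH) but the carbonyl is bonded to -OH, not to a halogen.
(B) contains an acyl chloride (-C(=O)Cl), which satisfies every atom and bond constraint.
(C) has a carboxylic acid group (-C(=O)OH) but the carbonyl is bonded to -OH, not to a halogen.
(D) has a carboxylic acid group (-C(=O)OH) but the carbonyl is bonded to -OH, not to a halogen.
So the answer is (B).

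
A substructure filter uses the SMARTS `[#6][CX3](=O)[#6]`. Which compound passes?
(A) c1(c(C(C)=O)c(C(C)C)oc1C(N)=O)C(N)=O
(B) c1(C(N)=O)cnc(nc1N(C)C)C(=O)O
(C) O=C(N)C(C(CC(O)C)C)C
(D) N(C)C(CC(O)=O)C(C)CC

[#6][CX3](=O)[#6] describes a carbonyl carbon (no H) flanked by two carbons (a ketone).
(A) contains an acetyl/ketone group (-C(=O)CH3), which satisfies every atom and bond constraint.
(B) has a primary amide (-C(=O)NH2) but one neighbour of the carbonyl carbon is N, not C.
(C) has a primary amide (-C(=O)NH2) but one neighbour of the carbonyl carbon is N, not C.
(D) has a carboxylic acid group (-C(=O)OH) but one neighbour of the carbonyl carbon is O, not C.
So the answer is (A).

A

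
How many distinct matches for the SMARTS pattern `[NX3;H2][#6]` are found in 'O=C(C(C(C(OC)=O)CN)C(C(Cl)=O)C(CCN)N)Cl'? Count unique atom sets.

3

[NX3;H2][#6] is the SMARTS for a primary amine: a trivalent nitrogen with two H attached to carbon.
The molecule carries 3 separate instances of a primary amino group (-NH2) meeting every constraint; each maps to a distinct set of atoms, giving 3 matches.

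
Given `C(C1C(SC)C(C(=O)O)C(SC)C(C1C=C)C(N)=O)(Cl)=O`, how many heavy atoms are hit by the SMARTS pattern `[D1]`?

The query [D1] means: atom with exactly one heavy-atom neighbour (degree 1).
Check the 21 heavy atoms by environment: 9× C (D3) → no; 1× C (D2) → no; 3× C (D1) → match; 4× O (D1) → match; 1× N (D1) → match; 1× Cl (D1) → match; 2× S (D2) → no.
Summing the matching environments: 3 + 4 + 1 + 1 = 9 matching atoms.

9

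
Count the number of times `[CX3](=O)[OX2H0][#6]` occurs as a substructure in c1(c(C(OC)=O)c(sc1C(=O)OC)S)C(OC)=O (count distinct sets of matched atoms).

3

[CX3](=O)[OX2H0][#6] is the SMARTS for an ester: a carbonyl carbon bonded to an oxygen that is itself bonded to carbon (no H on that O).
The molecule carries 3 separate instances of a methyl-ester group (-C(=O)OCH3) meeting every constraint; each maps to a distinct set of atoms, giving 3 matches.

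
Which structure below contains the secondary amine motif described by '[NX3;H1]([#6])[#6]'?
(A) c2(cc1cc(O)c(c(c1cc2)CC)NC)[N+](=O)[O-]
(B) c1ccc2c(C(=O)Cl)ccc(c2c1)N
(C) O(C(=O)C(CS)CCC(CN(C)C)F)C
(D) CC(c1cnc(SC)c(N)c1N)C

[NX3;H1]([#6])[#6] describes a trivalent nitrogen with one H, bonded to two carbons (a secondary amine).
(A) contains an N-methylamino group (-NHCH3), which satisfies every atom and bond constraint.
(B) has a primary amino group (-NH2) but the nitrogen has H2 and only one carbon neighbour.
(C) has a dimethylamino group (-N(CH3)2) but the nitrogen has H0, not H1.
(D) has a primary amino group (-NH2) but the nitrogen has H2 and only one carbon neighbour.
So the answer is (A).

A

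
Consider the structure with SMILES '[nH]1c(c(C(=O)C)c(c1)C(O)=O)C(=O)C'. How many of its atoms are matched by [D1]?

6

Check the 14 heavy atoms by environment: 1× n (aromatic, D2) → no; 3× c (aromatic, D3) → no; 1× c (aromatic, D2) → no; 3× C (D3) → no; 4× O (D1) → match; 2× C (D1) → match.
Summing the matching environments: 4 + 2 = 6 matching atoms.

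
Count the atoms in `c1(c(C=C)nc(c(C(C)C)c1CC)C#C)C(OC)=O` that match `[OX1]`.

1

The query [OX1] means: aliphatic oxygen with one total connection — typically a carbonyl =O or an oxide.
Check the 19 heavy atoms by environment: 1× n (aromatic, X2) → no; 5× c (aromatic, X3) → no; 3× C (X3) → no; 1× O (X1) → match; 1× O (X2) → no; 6× C (X4) → no; 2× C (X2) → no.
That gives 1 matching atom.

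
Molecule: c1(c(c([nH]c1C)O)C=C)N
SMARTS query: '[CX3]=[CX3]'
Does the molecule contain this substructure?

Yes

The pattern [CX3]=[CX3] describes a non-aromatic C=C double bond between two sp2 carbons — an alkene.
The molecule carries a vinyl group (-CH=CH2), whose atoms satisfy every constraint of the query, so the pattern matches.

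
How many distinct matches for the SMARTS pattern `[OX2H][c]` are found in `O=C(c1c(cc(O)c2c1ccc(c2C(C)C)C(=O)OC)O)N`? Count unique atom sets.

2

[OX2H][c] is the SMARTS for a phenol: a hydroxyl oxygen attached to an aromatic carbon.
The molecule carries 2 separate instances of a hydroxyl group (-OH) meeting every constraint; each maps to a distinct set of atoms, giving 2 matches.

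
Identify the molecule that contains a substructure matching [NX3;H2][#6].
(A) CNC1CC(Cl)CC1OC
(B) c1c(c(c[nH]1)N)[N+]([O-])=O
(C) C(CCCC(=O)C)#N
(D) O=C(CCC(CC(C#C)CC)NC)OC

[NX3;H2][#6] describes a trivalent nitrogen with two H attached to carbon (a primary amine).
(A) has an N-methylamino group (-NHCH3) but the nitrogen bears two carbons and only one H (H1), not H2.
(B) contains a primary amino group (-NH2), which satisfies every atom and bond constraint.
(C) has a nitrile (-C#N) but the nitrogen is NX1 (triple-bonded), not NX3 with two H.
(D) has an N-methylamino group (-NHCH3) but the nitrogen bears two carbons and only one H (H1), not H2.
So the answer is (B).

B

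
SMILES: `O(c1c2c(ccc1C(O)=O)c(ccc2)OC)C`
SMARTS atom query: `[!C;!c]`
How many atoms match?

4

The query [!C;!c] means: neither aliphatic nor aromatic carbon — same as [!#6].
Check the 17 heavy atoms by environment: 10× c (aromatic) → no; 4× O → match; 3× C → no.
That gives 4 matching atoms.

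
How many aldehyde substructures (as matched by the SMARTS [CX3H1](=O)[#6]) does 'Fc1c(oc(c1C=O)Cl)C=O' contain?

2

[CX3H1](=O)[#6] is the SMARTS for an aldehyde: an sp2 carbon with one H, double-bonded to O and single-bonded to carbon.
The molecule carries 2 separate instances of an aldehyde (-CHO) meeting every constraint; each maps to a distinct set of atoms, giving 2 matches.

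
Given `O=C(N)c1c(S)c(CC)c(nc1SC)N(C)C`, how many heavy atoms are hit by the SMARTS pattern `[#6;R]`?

5

Check the 17 heavy atoms by environment: 1× n (aromatic, in 6-ring) → no; 5× c (aromatic, in 6-ring) → match; 6× C (acyclic) → no; 1× O (acyclic) → no; 2× N (acyclic) → no; 2× S (acyclic) → no.
That gives 5 matching atoms.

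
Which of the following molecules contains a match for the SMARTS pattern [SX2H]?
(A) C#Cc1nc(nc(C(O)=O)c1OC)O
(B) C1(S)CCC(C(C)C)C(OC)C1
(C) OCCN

B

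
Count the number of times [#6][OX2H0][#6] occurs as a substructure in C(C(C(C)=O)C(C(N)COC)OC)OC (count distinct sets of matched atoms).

[#6][OX2H0][#6] is the SMARTS for an ether: an aliphatic oxygen bridging two carbons with no H on the oxygen.
The molecule carries 3 separate instances of a methoxy ether (-OCH3) meeting every constraint; each maps to a distinct set of atoms, giving 3 matches.

3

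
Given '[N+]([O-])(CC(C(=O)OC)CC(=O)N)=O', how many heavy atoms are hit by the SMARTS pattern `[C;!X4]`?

2

The query [C;!X4] means: aliphatic carbon that does not have four total connections.
Check the 13 heavy atoms by environment: 4× C (X4) → no; 2× C (X3) → match; 3× O (X1) → no; 1× O (X2) → no; 1× N (charge +1, X3) → no; 1× O (charge -1, X1) → no; 1× N (X3) → no.
That gives 2 matching atoms.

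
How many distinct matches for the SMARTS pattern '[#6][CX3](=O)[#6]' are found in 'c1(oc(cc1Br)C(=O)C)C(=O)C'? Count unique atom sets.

2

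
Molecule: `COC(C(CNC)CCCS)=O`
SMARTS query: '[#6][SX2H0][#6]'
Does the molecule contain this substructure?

No

The pattern [#6][SX2H0][#6] describes an aliphatic sulfur bridging two carbons with no H on the sulfur — a thioether.
The closest candidate here is a thiol (-SH), but the sulfur has H1, not H0 bridging two carbons. No other fragment satisfies the full query, so there is no match.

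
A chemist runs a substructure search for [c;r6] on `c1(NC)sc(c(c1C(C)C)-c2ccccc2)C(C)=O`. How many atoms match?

6

Check the 19 heavy atoms by environment: 1× s (aromatic, in 5-ring) → no; 4× c (aromatic, in 5-ring) → no; 6× c (aromatic, in 6-ring) → match; 1× N (acyclic) → no; 6× C (acyclic) → no; 1× O (acyclic) → no.
That gives 6 matching atoms.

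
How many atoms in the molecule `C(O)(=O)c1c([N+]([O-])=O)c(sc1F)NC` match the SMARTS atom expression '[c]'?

Check the 14 heavy atoms by environment: 1× s (aromatic) → no; 4× c (aromatic) → match; 1× N → no; 2× C → no; 3× O → no; 1× N (charge +1) → no; 1× O (charge -1) → no; 1× F → no.
That gives 4 matching atoms.

4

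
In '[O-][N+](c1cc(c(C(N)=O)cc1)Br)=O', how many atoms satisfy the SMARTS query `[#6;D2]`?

3

The query [#6;D2] means: any carbon bonded to exactly two heavy atoms.
Check the 13 heavy atoms by environment: 3× c (aromatic, D3) → no; 3× c (aromatic, D2) → match; 1× N (charge +1, D3) → no; 1× O (charge -1, D1) → no; 2× O (D1) → no; 1× C (D3) → no; 1× N (D1) → no; 1× Br (D1) → no.
That gives 3 matching atoms.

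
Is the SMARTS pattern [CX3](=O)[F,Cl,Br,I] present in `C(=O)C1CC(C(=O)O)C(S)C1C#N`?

The pattern [CX3](=O)[F,Cl,Br,I] describes a carbonyl carbon bonded to a halogen — an acyl halide.
The closest candidate here is a carboxylic acid group (-C(=O)OH), but the carbonyl is bonded to -OH, not to a halogen. No other fragment satisfies the full query, so there is no match.

No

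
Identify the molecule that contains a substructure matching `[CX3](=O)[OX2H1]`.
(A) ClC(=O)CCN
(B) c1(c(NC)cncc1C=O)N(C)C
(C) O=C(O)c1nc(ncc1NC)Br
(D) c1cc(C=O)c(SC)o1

C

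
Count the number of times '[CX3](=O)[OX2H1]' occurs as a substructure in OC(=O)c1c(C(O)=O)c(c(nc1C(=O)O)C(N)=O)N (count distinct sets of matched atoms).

3

[CX3](=O)[OX2H1] is the SMARTS for a carboxylic acid: an sp2 carbon double-bonded to O and single-bonded to an -OH oxygen.
The molecule carries 3 separate instances of a carboxylic acid group (-C(=O)OH) meeting every constraint; each maps to a distinct set of atoms, giving 3 matches.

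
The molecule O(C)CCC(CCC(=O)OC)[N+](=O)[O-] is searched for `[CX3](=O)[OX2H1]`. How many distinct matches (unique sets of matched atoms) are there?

0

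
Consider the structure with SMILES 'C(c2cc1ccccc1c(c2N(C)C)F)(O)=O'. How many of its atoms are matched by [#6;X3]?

The query [#6;X3] means: any carbon (aromatic or not) with three total connections.
Check the 17 heavy atoms by environment: 10× c (aromatic, X3) → match; 1× C (X3) → match; 1× O (X1) → no; 1× O (X2) → no; 1× F (X1) → no; 1× N (X3) → no; 2× C (X4) → no.
Summing the matching environments: 10 + 1 = 11 matching atoms.

11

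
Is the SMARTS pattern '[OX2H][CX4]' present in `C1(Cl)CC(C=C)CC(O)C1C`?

Yes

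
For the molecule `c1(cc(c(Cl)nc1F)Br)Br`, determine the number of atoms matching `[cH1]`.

1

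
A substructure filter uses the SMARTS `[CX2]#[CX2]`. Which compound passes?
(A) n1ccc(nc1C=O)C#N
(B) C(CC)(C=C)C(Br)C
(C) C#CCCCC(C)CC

[CX2]#[CX2] describes a carbon-carbon triple bond (an alkyne).
(A) has a nitrile (-C#N) but the triple bond is C#N, not C#C.
(B) has a vinyl group (-CH=CH2) but the C=C is a double bond; both carbons are CX3, not CX2.
(C) contains an ethynyl group (-C#CH), which satisfies every atom and bond constraint.
So the answer is (C).

C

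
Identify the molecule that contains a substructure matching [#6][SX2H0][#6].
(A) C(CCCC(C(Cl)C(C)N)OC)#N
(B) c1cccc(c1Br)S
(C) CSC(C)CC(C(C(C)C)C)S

C

[#6][SX2H0][#6] describes an aliphatic sulfur bridging two carbons with no H on the sulfur (a thioether).
(A) has a methoxy ether (-OCH3) but the bridging atom is O, not S.
(B) has a thiol (-SH) but the sulfur has H1, not H0 bridging two carbons.
(C) contains a methylthio ether (-SCH3), which satisfies every atom and bond constraint.
So the answer is (C).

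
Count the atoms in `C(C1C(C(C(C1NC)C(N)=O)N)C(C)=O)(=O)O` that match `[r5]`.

5

The query [r5] means: r5 matches atoms in a five-membered ring.
Check the 17 heavy atoms by environment: 5× C (in 5-ring) → match; 5× C (acyclic) → no; 4× O (acyclic) → no; 3× N (acyclic) → no.
That gives 5 matching atoms.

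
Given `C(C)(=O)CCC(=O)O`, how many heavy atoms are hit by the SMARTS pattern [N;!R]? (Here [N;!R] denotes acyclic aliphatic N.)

0

The query [N;!R] means: aliphatic nitrogen not in a ring.
Check the 8 heavy atoms by environment: 5× C (acyclic) → no; 3× O (acyclic) → no.
No environment satisfies the query, so 0 matching atoms.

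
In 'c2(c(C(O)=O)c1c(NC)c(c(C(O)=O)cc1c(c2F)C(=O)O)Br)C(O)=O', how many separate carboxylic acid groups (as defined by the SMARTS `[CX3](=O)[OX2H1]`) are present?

4

[CX3](=O)[OX2H1] is the SMARTS for a carboxylic acid: an sp2 carbon double-bonded to O and single-bonded to an -OH oxygen.
The molecule carries 4 separate instances of a carboxylic acid group (-C(=O)OH) meeting every constraint; each maps to a distinct set of atoms, giving 4 matches.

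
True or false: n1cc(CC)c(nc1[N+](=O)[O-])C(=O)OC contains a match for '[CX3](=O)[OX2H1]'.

False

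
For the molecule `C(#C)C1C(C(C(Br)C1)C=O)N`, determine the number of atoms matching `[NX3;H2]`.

Check the 11 heavy atoms by environment: 4× C (H1, X4) → no; 1× C (H2, X4) → no; 1× C (H0, X2) → no; 1× C (H1, X2) → no; 1× Br (H0, X1) → no; 1× C (H1, X3) → no; 1× O (H0, X1) → no; 1× N (H2, X3) → match.
That gives 1 matching atom.

1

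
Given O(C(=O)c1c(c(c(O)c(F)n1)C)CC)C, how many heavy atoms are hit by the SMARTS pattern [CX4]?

Check the 15 heavy atoms by environment: 1× n (aromatic, X2) → no; 5× c (aromatic, X3) → no; 4× C (X4) → match; 1× C (X3) → no; 1× O (X1) → no; 2× O (X2) → no; 1× F (X1) → no.
That gives 4 matching atoms.

4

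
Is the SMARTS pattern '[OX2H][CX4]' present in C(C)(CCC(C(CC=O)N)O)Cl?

Yes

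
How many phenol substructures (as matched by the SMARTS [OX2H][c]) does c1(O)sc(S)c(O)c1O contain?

3

[OX2H][c] is the SMARTS for a phenol: a hydroxyl oxygen attached to an aromatic carbon.
The molecule carries 3 separate instances of a hydroxyl group (-OH) meeting every constraint; each maps to a distinct set of atoms, giving 3 matches.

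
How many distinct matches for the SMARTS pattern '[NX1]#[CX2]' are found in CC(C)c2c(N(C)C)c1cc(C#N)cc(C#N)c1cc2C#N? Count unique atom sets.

3

[NX1]#[CX2] is the SMARTS for a nitrile: a nitrogen triple-bonded to a two-connected carbon.
The molecule carries 3 separate instances of a nitrile (-C#N) meeting every constraint; each maps to a distinct set of atoms, giving 3 matches.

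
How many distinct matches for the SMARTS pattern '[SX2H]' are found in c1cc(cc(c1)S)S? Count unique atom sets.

[SX2H] is the SMARTS for a thiol: an aliphatic sulfur with two connections, one being H.
The molecule carries 2 separate instances of a thiol (-SH) meeting every constraint; each maps to a distinct set of atoms, giving 2 matches.

2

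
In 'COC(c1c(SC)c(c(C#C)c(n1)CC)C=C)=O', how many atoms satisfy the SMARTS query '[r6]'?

6

The query [r6] means: r6 matches atoms in a six-membered ring.
Check the 18 heavy atoms by environment: 1× n (aromatic, in 6-ring) → match; 5× c (aromatic, in 6-ring) → match; 9× C (acyclic) → no; 2× O (acyclic) → no; 1× S (acyclic) → no.
Summing the matching environments: 1 + 5 = 6 matching atoms.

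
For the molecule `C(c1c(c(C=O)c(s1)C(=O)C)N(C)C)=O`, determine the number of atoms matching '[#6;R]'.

The query [#6;R] means: carbon that is part of a ring.
Check the 15 heavy atoms by environment: 1× s (aromatic, in 5-ring) → no; 4× c (aromatic, in 5-ring) → match; 6× C (acyclic) → no; 3× O (acyclic) → no; 1× N (acyclic) → no.
That gives 4 matching atoms.

4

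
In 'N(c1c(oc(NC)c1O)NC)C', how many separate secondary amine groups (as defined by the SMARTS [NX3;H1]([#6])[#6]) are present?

[NX3;H1]([#6])[#6] is the SMARTS for a secondary amine: a trivalent nitrogen with one H, bonded to two carbons.
The molecule carries 3 separate instances of an N-methylamino group (-NHCH3) meeting every constraint; each maps to a distinct set of atoms, giving 3 matches.

3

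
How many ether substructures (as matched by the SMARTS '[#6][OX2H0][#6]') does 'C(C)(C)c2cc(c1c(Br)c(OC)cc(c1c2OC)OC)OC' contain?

[#6][OX2H0][#6] is the SMARTS for an ether: an aliphatic oxygen bridging two carbons with no H on the oxygen.
The molecule carries 4 separate instances of a methoxy ether (-OCH3) meeting every constraint; each maps to a distinct set of atoms, giving 4 matches.

4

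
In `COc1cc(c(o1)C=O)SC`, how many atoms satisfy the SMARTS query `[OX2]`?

The query [OX2] means: aliphatic oxygen with two total connections — ether, hydroxyl, or ester single-bond O.
Check the 11 heavy atoms by environment: 1× o (aromatic, X2) → no; 4× c (aromatic, X3) → no; 1× C (X3) → no; 1× O (X1) → no; 1× O (X2) → match; 2× C (X4) → no; 1× S (X2) → no.
That gives 1 matching atom.

1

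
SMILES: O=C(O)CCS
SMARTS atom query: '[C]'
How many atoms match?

The query [C] means: uppercase C matches aliphatic (non-aromatic) carbon only.
Check the 6 heavy atoms by environment: 3× C → match; 2× O → no; 1× S → no.
That gives 3 matching atoms.

3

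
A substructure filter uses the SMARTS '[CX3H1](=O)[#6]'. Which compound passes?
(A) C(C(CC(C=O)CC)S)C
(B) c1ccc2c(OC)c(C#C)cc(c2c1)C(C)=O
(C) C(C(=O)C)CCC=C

[CX3H1](=O)[#6] describes an sp2 carbon with one H, double-bonded to O and single-bonded to carbon (an aldehyde).
(A) contains an aldehyde (-CHO), which satisfies every atom and bond constraint.
(B) has an acetyl/ketone group (-C(=O)CH3) but the carbonyl carbon has H0 (two carbon neighbours), not H1.
(C) has an acetyl/ketone group (-C(=O)CH3) but the carbonyl carbon has H0 (two carbon neighbours), not H1.
So the answer is (A).

A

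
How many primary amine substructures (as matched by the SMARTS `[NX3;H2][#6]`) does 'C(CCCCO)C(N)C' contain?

[NX3;H2][#6] is the SMARTS for a primary amine: a trivalent nitrogen with two H attached to carbon.
Exactly one fragment in the molecule meets all constraints, giving 1 match.

1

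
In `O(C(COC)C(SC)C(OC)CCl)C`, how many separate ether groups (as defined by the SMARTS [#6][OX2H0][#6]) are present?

[#6][OX2H0][#6] is the SMARTS for an ether: an aliphatic oxygen bridging two carbons with no H on the oxygen.
The molecule carries 3 separate instances of a methoxy ether (-OCH3) meeting every constraint; each maps to a distinct set of atoms, giving 3 matches.

3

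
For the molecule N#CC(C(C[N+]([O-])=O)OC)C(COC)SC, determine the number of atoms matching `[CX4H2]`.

The query [CX4H2] means: sp3 carbon (X4) with exactly two hydrogens.
Check the 16 heavy atoms by environment: 2× C (H2, X4) → match; 3× C (H1, X4) → no; 1× C (H0, X2) → no; 1× N (H0, X1) → no; 1× S (H0, X2) → no; 3× C (H3, X4) → no; 1× N (charge +1, H0, X3) → no; 1× O (charge -1, H0, X1) → no; 1× O (H0, X1) → no; 2× O (H0, X2) → no.
That gives 2 matching atoms.

2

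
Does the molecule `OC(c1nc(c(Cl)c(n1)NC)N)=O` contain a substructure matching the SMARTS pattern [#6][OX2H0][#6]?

No

The pattern [#6][OX2H0][#6] describes an aliphatic oxygen bridging two carbons with no H on the oxygen — an ether.
The closest candidate here is a carboxylic acid group (-C(=O)OH), but the -OH oxygen has H1; the =O is OX1, not OX2. No other fragment satisfies the full query, so there is no match.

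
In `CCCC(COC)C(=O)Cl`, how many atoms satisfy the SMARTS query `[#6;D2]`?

3

Check the 10 heavy atoms by environment: 3× C (D2) → match; 2× C (D3) → no; 2× C (D1) → no; 1× O (D2) → no; 1× O (D1) → no; 1× Cl (D1) → no.
That gives 3 matching atoms.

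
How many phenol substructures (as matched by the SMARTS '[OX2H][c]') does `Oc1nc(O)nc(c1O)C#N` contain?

[OX2H][c] is the SMARTS for a phenol: a hydroxyl oxygen attached to an aromatic carbon.
The molecule carries 3 separate instances of a hydroxyl group (-OH) meeting every constraint; each maps to a distinct set of atoms, giving 3 matches.

3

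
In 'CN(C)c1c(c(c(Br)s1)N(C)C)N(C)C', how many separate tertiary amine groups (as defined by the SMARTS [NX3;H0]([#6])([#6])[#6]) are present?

3

[NX3;H0]([#6])([#6])[#6] is the SMARTS for a tertiary amine: a trivalent nitrogen with no H, bonded to three carbons.
The molecule carries 3 separate instances of a dimethylamino group (-N(CH3)2) meeting every constraint; each maps to a distinct set of atoms, giving 3 matches.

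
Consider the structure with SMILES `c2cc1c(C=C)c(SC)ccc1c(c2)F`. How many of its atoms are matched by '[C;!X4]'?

Check the 15 heavy atoms by environment: 10× c (aromatic, X3) → no; 1× S (X2) → no; 1× C (X4) → no; 1× F (X1) → no; 2× C (X3) → match.
That gives 2 matching atoms.

2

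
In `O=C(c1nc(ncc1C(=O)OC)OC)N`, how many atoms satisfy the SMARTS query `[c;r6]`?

4

The query [c;r6] means: aromatic carbon that belongs to a six-membered ring.
Check the 15 heavy atoms by environment: 2× n (aromatic, in 6-ring) → no; 4× c (aromatic, in 6-ring) → match; 4× C (acyclic) → no; 4× O (acyclic) → no; 1× N (acyclic) → no.
That gives 4 matching atoms.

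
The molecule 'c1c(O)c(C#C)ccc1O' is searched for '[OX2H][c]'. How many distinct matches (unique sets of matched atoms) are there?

[OX2H][c] is the SMARTS for a phenol: a hydroxyl oxygen attached to an aromatic carbon.
The molecule carries 2 separate instances of a hydroxyl group (-OH) meeting every constraint; each maps to a distinct set of atoms, giving 2 matches.

2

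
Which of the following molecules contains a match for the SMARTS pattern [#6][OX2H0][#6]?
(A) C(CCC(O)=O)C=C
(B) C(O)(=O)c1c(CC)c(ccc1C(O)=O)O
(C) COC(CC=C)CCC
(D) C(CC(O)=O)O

[#6][OX2H0][#6] describes an aliphatic oxygen bridging two carbons with no H on the oxygen (an ether).
(A) has a carboxylic acid group (-C(=O)OH) but the -OH oxygen has H1; the =O is OX1, not OX2.
(B) has a carboxylic acid group (-C(=O)OH) but the -OH oxygen has H1; the =O is OX1, not OX2.
(C) contains a methoxy ether (-OCH3), which satisfies every atom and bond constraint.
(D) has a carboxylic acid group (-C(=O)OH) but the -OH oxygen has H1; the =O is OX1, not OX2.
So the answer is (C).

C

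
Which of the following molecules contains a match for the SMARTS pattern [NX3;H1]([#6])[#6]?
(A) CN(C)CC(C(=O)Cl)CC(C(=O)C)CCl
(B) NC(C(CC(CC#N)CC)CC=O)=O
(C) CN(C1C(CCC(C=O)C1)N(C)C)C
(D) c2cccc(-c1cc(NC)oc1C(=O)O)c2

[NX3;H1]([#6])[#6] describes a trivalent nitrogen with one H, bonded to two carbons (a secondary amine).
(A) has a dimethylamino group (-N(CH3)2) but the nitrogen has H0, not H1.
(B) has a primary amide (-C(=O)NH2) but the -C(=O)NH2 nitrogen has H2, not H1.
(C) has a dimethylamino group (-N(CH3)2) but the nitrogen has H0, not H1.
(D) contains an N-methylamino group (-NHCH3), which satisfies every atom and bond constraint.
So the answer is (D).

D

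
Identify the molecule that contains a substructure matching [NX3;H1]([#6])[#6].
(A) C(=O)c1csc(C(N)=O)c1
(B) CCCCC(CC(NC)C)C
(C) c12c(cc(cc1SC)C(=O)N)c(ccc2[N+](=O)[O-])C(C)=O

B

[NX3;H1]([#6])[#6] describes a trivalent nitrogen with one H, bonded to two carbons (a secondary amine).
(A) has a primary amide (-C(=O)NH2) but the -C(=O)NH2 nitrogen has H2, not H1.
(B) contains an N-methylamino group (-NHCH3), which satisfies every atom and bond constraint.
(C) has a primary amide (-C(=O)NH2) but the -C(=O)NH2 nitrogen has H2, not H1.
So the answer is (B).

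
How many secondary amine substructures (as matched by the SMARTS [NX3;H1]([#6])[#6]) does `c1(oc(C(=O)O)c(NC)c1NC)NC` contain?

3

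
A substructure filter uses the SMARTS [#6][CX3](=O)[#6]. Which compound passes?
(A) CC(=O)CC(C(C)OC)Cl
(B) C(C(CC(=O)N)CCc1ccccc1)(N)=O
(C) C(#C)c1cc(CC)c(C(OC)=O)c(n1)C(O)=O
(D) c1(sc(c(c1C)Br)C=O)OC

[#6][CX3](=O)[#6] describes a carbonyl carbon (no H) flanked by two carbons (a ketone).
(A) contains an acetyl/ketone group (-C(=O)CH3), which satisfies every atom and bond constraint.
(B) has a primary amide (-C(=O)NH2) but one neighbour of the carbonyl carbon is N, not C.
(C) has a methyl-ester group (-C(=O)OCH3) but one neighbour of the carbonyl carbon is O, not C.
(D) has an aldehyde (-CHO) but the carbonyl carbon has H1, so it is not flanked by two carbons.
So the answer is (A).

A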